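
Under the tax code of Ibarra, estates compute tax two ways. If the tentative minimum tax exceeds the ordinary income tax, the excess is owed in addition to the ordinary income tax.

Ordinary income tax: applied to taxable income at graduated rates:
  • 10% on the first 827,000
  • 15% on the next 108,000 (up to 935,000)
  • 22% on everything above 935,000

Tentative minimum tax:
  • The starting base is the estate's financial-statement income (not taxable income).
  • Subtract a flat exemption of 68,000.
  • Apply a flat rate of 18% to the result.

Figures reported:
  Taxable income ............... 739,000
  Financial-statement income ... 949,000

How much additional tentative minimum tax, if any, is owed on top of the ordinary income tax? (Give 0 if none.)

Tentative minimum tax:
  Base (financial-statement income): 949,000
  Less exemption 68,000 → base 881,000
  881,000 × 18% = 158,580

Ordinary income tax:
  739,000 × 10% = 73,900

Excess of tentative minimum tax over ordinary income tax: 158,580 − 73,900 = 84,680.

84,680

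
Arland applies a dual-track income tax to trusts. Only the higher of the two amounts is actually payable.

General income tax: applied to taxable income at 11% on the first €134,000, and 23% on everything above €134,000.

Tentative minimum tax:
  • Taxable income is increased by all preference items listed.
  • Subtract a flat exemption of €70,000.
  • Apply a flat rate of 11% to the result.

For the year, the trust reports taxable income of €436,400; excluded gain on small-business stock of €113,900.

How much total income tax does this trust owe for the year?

€84,292

Tentative minimum tax:
  Adjusted income: €436,400 + €113,900 = €550,300
  Less exemption €70,000 → base €480,300
  €480,300 × 11% = €52,833

General income tax:
  €134,000 × 11% = €14,740
  €302,400 × 23% = €69,552
  → €84,292

€84,292 > €52,833, so the general income tax governs.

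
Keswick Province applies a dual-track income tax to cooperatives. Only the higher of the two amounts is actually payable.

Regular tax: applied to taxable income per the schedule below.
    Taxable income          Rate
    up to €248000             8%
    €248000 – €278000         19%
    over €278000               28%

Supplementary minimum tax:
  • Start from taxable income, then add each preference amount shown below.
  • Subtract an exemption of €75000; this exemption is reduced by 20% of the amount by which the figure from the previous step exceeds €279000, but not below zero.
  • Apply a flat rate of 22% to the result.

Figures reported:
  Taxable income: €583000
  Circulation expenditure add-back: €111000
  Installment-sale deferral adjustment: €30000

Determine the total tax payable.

€159280

Regular tax:
  €248000 × 8% = €19840
  €30000 × 19% = €5700
  €305000 × 28% = €85400
  → €110940

Supplementary minimum tax:
  Adjusted income: €583000 + €111000 + €30000 = €724000
  Exemption: 20% × (€724000 − €279000) = €89000 ≥ €75000, so the exemption is fully phased out
  Base: €724000 − €0 = €724000
  €724000 × 22% = €159280

€159280 > €110940, so the supplementary minimum tax is the binding amount.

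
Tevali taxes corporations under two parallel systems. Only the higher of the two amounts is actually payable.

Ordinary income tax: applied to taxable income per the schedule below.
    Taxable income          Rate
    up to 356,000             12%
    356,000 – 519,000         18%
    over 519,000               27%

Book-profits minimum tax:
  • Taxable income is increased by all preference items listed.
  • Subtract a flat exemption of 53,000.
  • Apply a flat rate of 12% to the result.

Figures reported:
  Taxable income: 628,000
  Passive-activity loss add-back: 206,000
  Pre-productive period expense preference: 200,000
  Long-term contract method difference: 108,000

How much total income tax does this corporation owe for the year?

Book-profits minimum tax:
  Adjusted income: 628,000 + 206,000 + 200,000 + 108,000 = 1,142,000
  Less exemption 53,000 → base 1,089,000
  1,089,000 × 12% = 130,680

Ordinary income tax:
  356,000 × 12% = 42,720
  163,000 × 18% = 29,340
  109,000 × 27% = 29,430
  → 101,490

130,680 > 101,490, so the book-profits minimum tax is the binding amount.

130,680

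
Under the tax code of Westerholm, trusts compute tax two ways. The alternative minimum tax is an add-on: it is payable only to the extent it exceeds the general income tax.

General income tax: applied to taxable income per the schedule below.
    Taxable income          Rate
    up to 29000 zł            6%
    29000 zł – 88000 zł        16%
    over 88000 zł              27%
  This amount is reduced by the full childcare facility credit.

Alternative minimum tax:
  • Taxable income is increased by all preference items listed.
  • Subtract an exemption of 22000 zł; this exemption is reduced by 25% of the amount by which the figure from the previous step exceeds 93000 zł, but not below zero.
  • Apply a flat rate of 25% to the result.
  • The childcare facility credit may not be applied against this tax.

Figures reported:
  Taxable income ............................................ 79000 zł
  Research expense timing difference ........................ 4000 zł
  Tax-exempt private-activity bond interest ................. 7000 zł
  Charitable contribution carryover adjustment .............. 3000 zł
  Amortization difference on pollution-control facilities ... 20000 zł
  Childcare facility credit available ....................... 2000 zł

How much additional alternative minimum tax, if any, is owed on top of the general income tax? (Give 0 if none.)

16260 zł

General income tax:
  29000 zł × 6% = 1740 zł
  50000 zł × 16% = 8000 zł
  → 9740 zł
  Less childcare facility credit 2000 zł → 7740 zł

Alternative minimum tax:
  Adjusted income: 79000 zł + 4000 zł + 7000 zł + 3000 zł + 20000 zł = 113000 zł
  Exemption: 22000 zł − 25% × (113000 zł − 93000 zł) = 22000 zł − 5000 zł = 17000 zł
  Base: 113000 zł − 17000 zł = 96000 zł
  96000 zł × 25% = 24000 zł

Excess of alternative minimum tax over general income tax: 24000 zł − 7740 zł = 16260 zł.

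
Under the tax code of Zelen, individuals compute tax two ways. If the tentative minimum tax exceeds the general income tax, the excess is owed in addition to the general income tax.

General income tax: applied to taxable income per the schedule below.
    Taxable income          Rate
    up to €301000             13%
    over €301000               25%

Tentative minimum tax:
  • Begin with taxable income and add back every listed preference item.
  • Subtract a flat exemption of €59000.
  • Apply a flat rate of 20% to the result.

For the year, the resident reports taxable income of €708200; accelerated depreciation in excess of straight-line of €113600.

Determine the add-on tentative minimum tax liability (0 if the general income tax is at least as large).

€11630

Tentative minimum tax:
  Adjusted income: €708200 + €113600 = €821800
  Less exemption €59000 → base €762800
  €762800 × 20% = €152560

General income tax:
  €301000 × 13% = €39130
  €407200 × 25% = €101800
  → €140930

Excess of tentative minimum tax over general income tax: €152560 − €140930 = €11630.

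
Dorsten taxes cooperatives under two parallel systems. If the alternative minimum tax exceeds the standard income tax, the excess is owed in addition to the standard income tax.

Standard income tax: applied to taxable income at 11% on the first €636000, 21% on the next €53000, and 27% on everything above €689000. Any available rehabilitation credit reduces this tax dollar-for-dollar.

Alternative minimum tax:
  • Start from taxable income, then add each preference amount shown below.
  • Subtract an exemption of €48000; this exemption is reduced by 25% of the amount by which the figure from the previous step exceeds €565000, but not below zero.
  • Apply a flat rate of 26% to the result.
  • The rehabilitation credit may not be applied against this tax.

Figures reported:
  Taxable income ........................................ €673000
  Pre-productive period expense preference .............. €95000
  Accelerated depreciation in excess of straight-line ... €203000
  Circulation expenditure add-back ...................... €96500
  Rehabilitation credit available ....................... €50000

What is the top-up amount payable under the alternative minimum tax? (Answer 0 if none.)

€249820

Alternative minimum tax:
  Adjusted income: €673000 + €95000 + €203000 + €96500 = €1067500
  Exemption: 25% × (€1067500 − €565000) = €125625 ≥ €48000, so the exemption is fully phased out
  Base: €1067500 − €0 = €1067500
  €1067500 × 26% = €277550

Standard income tax:
  €636000 × 11% = €69960
  €37000 × 21% = €7770
  → €77730
  Less rehabilitation credit €50000 → €27730

Excess of alternative minimum tax over standard income tax: €277550 − €27730 = €249820.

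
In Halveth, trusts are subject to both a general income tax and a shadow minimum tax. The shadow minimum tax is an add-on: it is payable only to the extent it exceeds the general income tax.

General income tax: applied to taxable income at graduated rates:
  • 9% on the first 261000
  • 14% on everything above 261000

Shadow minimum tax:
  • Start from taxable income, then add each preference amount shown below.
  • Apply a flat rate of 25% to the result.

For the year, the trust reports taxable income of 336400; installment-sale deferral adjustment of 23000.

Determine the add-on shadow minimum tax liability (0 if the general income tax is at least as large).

55804

Shadow minimum tax:
  Adjusted income: 336400 + 23000 = 359400
  359400 × 25% = 89850

General income tax:
  261000 × 9% = 23490
  75400 × 14% = 10556
  → 34046

Excess of shadow minimum tax over general income tax: 89850 − 34046 = 55804.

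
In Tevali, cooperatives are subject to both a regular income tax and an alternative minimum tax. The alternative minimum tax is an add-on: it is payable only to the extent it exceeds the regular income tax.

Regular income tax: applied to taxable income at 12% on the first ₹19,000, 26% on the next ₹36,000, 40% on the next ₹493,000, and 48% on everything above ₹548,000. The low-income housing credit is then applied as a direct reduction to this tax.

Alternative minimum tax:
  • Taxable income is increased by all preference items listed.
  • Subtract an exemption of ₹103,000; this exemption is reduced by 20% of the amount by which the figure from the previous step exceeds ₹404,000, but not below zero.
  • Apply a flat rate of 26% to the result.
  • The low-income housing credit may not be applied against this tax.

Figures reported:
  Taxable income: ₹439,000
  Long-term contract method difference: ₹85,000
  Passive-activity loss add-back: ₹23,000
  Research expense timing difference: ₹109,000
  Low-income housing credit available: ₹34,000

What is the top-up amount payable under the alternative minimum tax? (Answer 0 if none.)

₹25,644

Alternative minimum tax:
  Adjusted income: ₹439,000 + ₹85,000 + ₹23,000 + ₹109,000 = ₹656,000
  Exemption: ₹103,000 − 20% × (₹656,000 − ₹404,000) = ₹103,000 − ₹50,400 = ₹52,600
  Base: ₹656,000 − ₹52,600 = ₹603,400
  ₹603,400 × 26% = ₹156,884

Regular income tax:
  ₹19,000 × 12% = ₹2,280
  ₹36,000 × 26% = ₹9,360
  ₹384,000 × 40% = ₹153,600
  → ₹165,240
  Less low-income housing credit ₹34,000 → ₹131,240

Excess of alternative minimum tax over regular income tax: ₹156,884 − ₹131,240 = ₹25,644.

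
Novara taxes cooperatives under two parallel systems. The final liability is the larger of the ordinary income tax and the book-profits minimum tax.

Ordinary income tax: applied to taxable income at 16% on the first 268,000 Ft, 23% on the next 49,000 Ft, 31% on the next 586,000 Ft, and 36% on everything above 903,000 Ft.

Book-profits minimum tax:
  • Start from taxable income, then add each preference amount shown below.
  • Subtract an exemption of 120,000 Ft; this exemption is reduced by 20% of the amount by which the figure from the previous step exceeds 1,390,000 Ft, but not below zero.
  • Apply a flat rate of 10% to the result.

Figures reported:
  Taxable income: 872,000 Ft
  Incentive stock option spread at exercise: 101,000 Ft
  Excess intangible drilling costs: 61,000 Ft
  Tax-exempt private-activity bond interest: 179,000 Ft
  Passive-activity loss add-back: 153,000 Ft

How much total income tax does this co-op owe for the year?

Book-profits minimum tax:
  Adjusted income: 872,000 Ft + 101,000 Ft + 61,000 Ft + 179,000 Ft + 153,000 Ft = 1,366,000 Ft
  Exemption: 1,366,000 Ft ≤ 1,390,000 Ft, so full 120,000 Ft applies
  Base: 1,366,000 Ft − 120,000 Ft = 1,246,000 Ft
  1,246,000 Ft × 10% = 124,600 Ft

Ordinary income tax:
  268,000 Ft × 16% = 42,880 Ft
  49,000 Ft × 23% = 11,270 Ft
  555,000 Ft × 31% = 172,050 Ft
  → 226,200 Ft

226,200 Ft > 124,600 Ft, so the ordinary income tax governs.

226,200 Ft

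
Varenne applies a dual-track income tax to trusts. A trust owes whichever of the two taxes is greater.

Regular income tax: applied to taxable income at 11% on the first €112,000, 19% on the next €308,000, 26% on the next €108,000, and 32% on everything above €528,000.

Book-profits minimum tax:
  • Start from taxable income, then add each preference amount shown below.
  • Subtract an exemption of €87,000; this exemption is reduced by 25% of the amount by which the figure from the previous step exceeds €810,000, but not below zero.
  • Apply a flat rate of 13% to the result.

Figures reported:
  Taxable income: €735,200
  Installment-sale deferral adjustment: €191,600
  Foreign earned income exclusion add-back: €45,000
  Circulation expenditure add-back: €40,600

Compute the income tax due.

€165,224

Book-profits minimum tax:
  Adjusted income: €735,200 + €191,600 + €45,000 + €40,600 = €1,012,400
  Exemption: €87,000 − 25% × (€1,012,400 − €810,000) = €87,000 − €50,600 = €36,400
  Base: €1,012,400 − €36,400 = €976,000
  €976,000 × 13% = €126,880

Regular income tax:
  €112,000 × 11% = €12,320
  €308,000 × 19% = €58,520
  €108,000 × 26% = €28,080
  €207,200 × 32% = €66,304
  → €165,224

€165,224 > €126,880, so the regular income tax governs.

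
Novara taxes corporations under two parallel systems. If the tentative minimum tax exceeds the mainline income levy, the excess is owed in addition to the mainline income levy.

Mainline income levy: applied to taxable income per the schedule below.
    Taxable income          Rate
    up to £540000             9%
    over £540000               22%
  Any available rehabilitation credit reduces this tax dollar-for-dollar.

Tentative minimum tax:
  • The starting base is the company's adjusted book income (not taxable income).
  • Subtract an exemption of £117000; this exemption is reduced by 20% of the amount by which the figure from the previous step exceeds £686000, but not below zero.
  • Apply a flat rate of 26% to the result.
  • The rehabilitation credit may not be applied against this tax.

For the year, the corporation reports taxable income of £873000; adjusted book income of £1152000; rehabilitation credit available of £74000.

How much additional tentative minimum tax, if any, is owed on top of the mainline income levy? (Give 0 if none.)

Tentative minimum tax:
  Base (adjusted book income): £1152000
  Exemption: £117000 − 20% × (£1152000 − £686000) = £117000 − £93200 = £23800
  Base: £1152000 − £23800 = £1128200
  £1128200 × 26% = £293332

Mainline income levy:
  £540000 × 9% = £48600
  £333000 × 22% = £73260
  → £121860
  Less rehabilitation credit £74000 → £47860

Excess of tentative minimum tax over mainline income levy: £293332 − £47860 = £245472.

£245472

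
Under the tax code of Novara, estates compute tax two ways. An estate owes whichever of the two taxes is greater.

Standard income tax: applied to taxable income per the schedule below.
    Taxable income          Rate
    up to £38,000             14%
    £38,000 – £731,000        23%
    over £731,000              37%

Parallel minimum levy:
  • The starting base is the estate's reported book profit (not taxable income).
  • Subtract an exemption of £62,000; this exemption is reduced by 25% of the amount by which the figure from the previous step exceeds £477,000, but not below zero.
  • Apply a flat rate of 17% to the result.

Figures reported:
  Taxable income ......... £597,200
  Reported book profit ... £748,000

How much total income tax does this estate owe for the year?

Standard income tax:
  £38,000 × 14% = £5,320
  £559,200 × 23% = £128,616
  → £133,936

Parallel minimum levy:
  Base (reported book profit): £748,000
  Exemption: 25% × (£748,000 − £477,000) = £67,750 ≥ £62,000, so the exemption is fully phased out
  Base: £748,000 − £0 = £748,000
  £748,000 × 17% = £127,160

£133,936 > £127,160, so the standard income tax governs.

£133,936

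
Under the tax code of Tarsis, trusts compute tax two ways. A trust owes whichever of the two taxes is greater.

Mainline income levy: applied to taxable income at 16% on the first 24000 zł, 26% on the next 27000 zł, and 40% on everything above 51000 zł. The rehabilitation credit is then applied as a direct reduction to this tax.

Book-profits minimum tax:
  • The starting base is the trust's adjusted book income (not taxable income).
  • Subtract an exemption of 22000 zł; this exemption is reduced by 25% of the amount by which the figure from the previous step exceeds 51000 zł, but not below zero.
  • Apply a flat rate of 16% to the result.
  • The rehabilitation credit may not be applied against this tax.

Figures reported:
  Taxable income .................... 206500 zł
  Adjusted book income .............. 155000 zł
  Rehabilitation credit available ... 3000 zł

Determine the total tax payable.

70060 zł

Book-profits minimum tax:
  Base (adjusted book income): 155000 zł
  Exemption: 25% × (155000 zł − 51000 zł) = 26000 zł ≥ 22000 zł, so the exemption is fully phased out
  Base: 155000 zł − 0 zł = 155000 zł
  155000 zł × 16% = 24800 zł

Mainline income levy:
  24000 zł × 16% = 3840 zł
  27000 zł × 26% = 7020 zł
  155500 zł × 40% = 62200 zł
  → 73060 zł
  Less rehabilitation credit 3000 zł → 70060 zł

70060 zł > 24800 zł, so the mainline income levy governs.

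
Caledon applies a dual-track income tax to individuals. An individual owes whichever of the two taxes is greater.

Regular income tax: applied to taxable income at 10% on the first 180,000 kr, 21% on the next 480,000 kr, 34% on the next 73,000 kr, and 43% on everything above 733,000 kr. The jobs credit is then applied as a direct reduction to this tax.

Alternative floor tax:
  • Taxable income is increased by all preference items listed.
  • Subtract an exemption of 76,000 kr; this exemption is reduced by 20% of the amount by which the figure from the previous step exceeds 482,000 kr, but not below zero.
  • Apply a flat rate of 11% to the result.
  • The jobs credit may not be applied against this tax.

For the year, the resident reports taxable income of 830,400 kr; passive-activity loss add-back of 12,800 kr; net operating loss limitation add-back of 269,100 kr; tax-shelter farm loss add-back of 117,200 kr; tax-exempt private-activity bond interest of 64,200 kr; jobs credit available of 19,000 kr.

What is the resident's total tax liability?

Alternative floor tax:
  Adjusted income: 830,400 kr + 12,800 kr + 269,100 kr + 117,200 kr + 64,200 kr = 1,293,700 kr
  Exemption: 20% × (1,293,700 kr − 482,000 kr) = 162,340 kr ≥ 76,000 kr, so the exemption is fully phased out
  Base: 1,293,700 kr − 0 kr = 1,293,700 kr
  1,293,700 kr × 11% = 142,307 kr

Regular income tax:
  180,000 kr × 10% = 18,000 kr
  480,000 kr × 21% = 100,800 kr
  73,000 kr × 34% = 24,820 kr
  97,400 kr × 43% = 41,882 kr
  → 185,502 kr
  Less jobs credit 19,000 kr → 166,502 kr

166,502 kr > 142,307 kr, so the regular income tax governs.

166,502 kr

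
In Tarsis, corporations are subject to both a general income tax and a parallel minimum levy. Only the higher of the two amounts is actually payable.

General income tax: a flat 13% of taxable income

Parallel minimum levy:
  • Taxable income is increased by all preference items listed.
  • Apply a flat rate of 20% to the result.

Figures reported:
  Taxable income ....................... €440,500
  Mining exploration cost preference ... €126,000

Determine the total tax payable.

General income tax:
  €440,500 × 13% = €57,265

Parallel minimum levy:
  Adjusted income: €440,500 + €126,000 = €566,500
  €566,500 × 20% = €113,300

€113,300 > €57,265, so the parallel minimum levy is the binding amount.

€113,300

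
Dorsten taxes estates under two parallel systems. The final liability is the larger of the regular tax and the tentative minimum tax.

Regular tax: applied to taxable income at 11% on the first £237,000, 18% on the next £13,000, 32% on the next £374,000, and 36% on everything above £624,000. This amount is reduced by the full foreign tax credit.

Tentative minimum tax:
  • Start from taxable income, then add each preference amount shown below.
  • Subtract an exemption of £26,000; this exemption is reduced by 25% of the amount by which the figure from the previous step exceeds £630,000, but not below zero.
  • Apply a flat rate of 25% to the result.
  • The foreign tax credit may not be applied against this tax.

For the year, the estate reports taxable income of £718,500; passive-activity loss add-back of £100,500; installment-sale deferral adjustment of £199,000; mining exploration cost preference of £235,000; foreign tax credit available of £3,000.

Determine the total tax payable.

Regular tax:
  £237,000 × 11% = £26,070
  £13,000 × 18% = £2,340
  £374,000 × 32% = £119,680
  £94,500 × 36% = £34,020
  → £182,110
  Less foreign tax credit £3,000 → £179,110

Tentative minimum tax:
  Adjusted income: £718,500 + £100,500 + £199,000 + £235,000 = £1,253,000
  Exemption: 25% × (£1,253,000 − £630,000) = £155,750 ≥ £26,000, so the exemption is fully phased out
  Base: £1,253,000 − £0 = £1,253,000
  £1,253,000 × 25% = £313,250

£313,250 > £179,110, so the tentative minimum tax is the binding amount.

£313,250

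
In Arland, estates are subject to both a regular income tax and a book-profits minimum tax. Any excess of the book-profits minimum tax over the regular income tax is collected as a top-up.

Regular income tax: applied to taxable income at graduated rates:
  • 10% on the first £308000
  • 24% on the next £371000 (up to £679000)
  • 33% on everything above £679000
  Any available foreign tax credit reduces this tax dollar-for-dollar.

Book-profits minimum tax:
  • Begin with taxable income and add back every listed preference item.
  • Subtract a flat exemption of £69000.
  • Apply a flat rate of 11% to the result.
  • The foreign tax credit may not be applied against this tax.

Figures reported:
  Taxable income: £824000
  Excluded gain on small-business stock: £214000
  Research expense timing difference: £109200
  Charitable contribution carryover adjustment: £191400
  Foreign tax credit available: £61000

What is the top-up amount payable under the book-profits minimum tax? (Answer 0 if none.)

£32966

Book-profits minimum tax:
  Adjusted income: £824000 + £214000 + £109200 + £191400 = £1338600
  Less exemption £69000 → base £1269600
  £1269600 × 11% = £139656

Regular income tax:
  £308000 × 10% = £30800
  £371000 × 24% = £89040
  £145000 × 33% = £47850
  → £167690
  Less foreign tax credit £61000 → £106690

Excess of book-profits minimum tax over regular income tax: £139656 − £106690 = £32966.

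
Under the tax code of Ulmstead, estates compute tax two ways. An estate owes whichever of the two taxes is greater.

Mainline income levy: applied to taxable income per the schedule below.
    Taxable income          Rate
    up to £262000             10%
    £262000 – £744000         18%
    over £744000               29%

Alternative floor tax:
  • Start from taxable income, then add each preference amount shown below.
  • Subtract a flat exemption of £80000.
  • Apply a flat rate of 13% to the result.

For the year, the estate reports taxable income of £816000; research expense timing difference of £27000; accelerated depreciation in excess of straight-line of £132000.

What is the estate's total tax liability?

£133840

Alternative floor tax:
  Adjusted income: £816000 + £27000 + £132000 = £975000
  Less exemption £80000 → base £895000
  £895000 × 13% = £116350

Mainline income levy:
  £262000 × 10% = £26200
  £482000 × 18% = £86760
  £72000 × 29% = £20880
  → £133840

£133840 > £116350, so the mainline income levy governs.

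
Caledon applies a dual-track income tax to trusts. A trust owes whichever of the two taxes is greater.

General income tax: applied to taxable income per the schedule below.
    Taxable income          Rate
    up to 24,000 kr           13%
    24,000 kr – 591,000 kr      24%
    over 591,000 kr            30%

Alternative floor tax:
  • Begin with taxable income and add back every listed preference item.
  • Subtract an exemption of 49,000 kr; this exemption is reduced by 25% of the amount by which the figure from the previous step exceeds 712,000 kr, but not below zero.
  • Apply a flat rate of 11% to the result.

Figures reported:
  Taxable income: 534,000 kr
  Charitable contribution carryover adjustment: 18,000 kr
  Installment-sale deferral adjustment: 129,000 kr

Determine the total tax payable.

125,520 kr

General income tax:
  24,000 kr × 13% = 3,120 kr
  510,000 kr × 24% = 122,400 kr
  → 125,520 kr

Alternative floor tax:
  Adjusted income: 534,000 kr + 18,000 kr + 129,000 kr = 681,000 kr
  Exemption: 681,000 kr ≤ 712,000 kr, so full 49,000 kr applies
  Base: 681,000 kr − 49,000 kr = 632,000 kr
  632,000 kr × 11% = 69,520 kr

125,520 kr > 69,520 kr, so the general income tax governs.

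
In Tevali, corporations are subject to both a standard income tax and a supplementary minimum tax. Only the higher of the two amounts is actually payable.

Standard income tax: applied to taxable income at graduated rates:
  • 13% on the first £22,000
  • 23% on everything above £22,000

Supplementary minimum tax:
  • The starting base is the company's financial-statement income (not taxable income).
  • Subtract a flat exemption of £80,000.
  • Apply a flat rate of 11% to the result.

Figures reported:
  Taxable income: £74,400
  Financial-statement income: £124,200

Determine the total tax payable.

Standard income tax:
  £22,000 × 13% = £2,860
  £52,400 × 23% = £12,052
  → £14,912

Supplementary minimum tax:
  Base (financial-statement income): £124,200
  Less exemption £80,000 → base £44,200
  £44,200 × 11% = £4,862

£14,912 > £4,862, so the standard income tax governs.

£14,912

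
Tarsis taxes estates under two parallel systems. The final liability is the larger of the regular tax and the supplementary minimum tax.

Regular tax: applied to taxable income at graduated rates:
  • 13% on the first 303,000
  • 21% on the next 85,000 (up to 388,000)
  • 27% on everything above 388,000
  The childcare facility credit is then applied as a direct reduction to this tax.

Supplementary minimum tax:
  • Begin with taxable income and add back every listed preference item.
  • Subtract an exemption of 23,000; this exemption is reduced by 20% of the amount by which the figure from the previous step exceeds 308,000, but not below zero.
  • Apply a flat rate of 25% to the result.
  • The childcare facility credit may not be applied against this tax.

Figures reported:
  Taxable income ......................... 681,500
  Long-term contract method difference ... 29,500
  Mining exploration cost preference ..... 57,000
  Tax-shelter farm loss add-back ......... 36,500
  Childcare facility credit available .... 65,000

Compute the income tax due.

Supplementary minimum tax:
  Adjusted income: 681,500 + 29,500 + 57,000 + 36,500 = 804,500
  Exemption: 20% × (804,500 − 308,000) = 99,300 ≥ 23,000, so the exemption is fully phased out
  Base: 804,500 − 0 = 804,500
  804,500 × 25% = 201,125

Regular tax:
  303,000 × 13% = 39,390
  85,000 × 21% = 17,850
  293,500 × 27% = 79,245
  → 136,485
  Less childcare facility credit 65,000 → 71,485

201,125 > 71,485, so the supplementary minimum tax is the binding amount.

201,125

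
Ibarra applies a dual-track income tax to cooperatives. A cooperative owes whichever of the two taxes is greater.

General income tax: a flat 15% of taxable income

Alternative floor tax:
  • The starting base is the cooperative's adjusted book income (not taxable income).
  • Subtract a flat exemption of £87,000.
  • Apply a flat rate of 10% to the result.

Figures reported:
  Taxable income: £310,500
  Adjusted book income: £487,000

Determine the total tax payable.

£46,575

General income tax:
  £310,500 × 15% = £46,575

Alternative floor tax:
  Base (adjusted book income): £487,000
  Less exemption £87,000 → base £400,000
  £400,000 × 10% = £40,000

£46,575 > £40,000, so the general income tax governs.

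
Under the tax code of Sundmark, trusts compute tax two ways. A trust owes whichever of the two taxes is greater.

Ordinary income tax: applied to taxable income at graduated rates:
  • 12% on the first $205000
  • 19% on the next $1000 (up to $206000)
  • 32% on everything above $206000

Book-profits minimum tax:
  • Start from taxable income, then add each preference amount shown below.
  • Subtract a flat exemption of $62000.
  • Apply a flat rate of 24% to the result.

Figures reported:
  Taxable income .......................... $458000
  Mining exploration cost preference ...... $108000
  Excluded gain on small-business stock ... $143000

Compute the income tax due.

Ordinary income tax:
  $205000 × 12% = $24600
  $1000 × 19% = $190
  $252000 × 32% = $80640
  → $105430

Book-profits minimum tax:
  Adjusted income: $458000 + $108000 + $143000 = $709000
  Less exemption $62000 → base $647000
  $647000 × 24% = $155280

$155280 > $105430, so the book-profits minimum tax is the binding amount.

$155280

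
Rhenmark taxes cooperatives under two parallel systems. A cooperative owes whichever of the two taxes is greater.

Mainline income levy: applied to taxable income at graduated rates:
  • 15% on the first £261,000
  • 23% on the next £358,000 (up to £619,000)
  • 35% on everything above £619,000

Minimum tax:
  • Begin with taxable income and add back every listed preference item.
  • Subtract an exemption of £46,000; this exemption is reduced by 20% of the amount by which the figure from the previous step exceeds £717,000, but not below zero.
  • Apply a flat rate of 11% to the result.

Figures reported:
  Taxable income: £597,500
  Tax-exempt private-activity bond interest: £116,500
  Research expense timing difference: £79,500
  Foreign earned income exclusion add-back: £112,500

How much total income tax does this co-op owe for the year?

£116,545

Mainline income levy:
  £261,000 × 15% = £39,150
  £336,500 × 23% = £77,395
  → £116,545

Minimum tax:
  Adjusted income: £597,500 + £116,500 + £79,500 + £112,500 = £906,000
  Exemption: £46,000 − 20% × (£906,000 − £717,000) = £46,000 − £37,800 = £8,200
  Base: £906,000 − £8,200 = £897,800
  £897,800 × 11% = £98,758

£116,545 > £98,758, so the mainline income levy governs.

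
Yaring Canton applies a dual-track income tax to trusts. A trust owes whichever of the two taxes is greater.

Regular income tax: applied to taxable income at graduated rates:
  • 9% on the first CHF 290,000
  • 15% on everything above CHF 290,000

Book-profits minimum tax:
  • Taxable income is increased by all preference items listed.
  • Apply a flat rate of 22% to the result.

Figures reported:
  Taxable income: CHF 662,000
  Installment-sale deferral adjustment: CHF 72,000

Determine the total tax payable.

Regular income tax:
  CHF 290,000 × 9% = CHF 26,100
  CHF 372,000 × 15% = CHF 55,800
  → CHF 81,900

Book-profits minimum tax:
  Adjusted income: CHF 662,000 + CHF 72,000 = CHF 734,000
  CHF 734,000 × 22% = CHF 161,480

CHF 161,480 > CHF 81,900, so the book-profits minimum tax is the binding amount.

CHF 161,480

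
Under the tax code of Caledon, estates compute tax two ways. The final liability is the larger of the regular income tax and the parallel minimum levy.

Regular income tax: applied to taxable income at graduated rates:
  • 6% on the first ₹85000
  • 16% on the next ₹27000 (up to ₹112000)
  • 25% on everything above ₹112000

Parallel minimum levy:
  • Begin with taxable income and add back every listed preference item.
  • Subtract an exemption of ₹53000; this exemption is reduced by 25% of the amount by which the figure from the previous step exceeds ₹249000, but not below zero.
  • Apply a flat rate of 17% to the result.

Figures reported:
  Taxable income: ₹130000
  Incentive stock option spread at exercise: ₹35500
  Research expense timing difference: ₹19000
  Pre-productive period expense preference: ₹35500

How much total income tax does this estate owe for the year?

₹28390

Regular income tax:
  ₹85000 × 6% = ₹5100
  ₹27000 × 16% = ₹4320
  ₹18000 × 25% = ₹4500
  → ₹13920

Parallel minimum levy:
  Adjusted income: ₹130000 + ₹35500 + ₹19000 + ₹35500 = ₹220000
  Exemption: ₹220000 ≤ ₹249000, so full ₹53000 applies
  Base: ₹220000 − ₹53000 = ₹167000
  ₹167000 × 17% = ₹28390

₹28390 > ₹13920, so the parallel minimum levy is the binding amount.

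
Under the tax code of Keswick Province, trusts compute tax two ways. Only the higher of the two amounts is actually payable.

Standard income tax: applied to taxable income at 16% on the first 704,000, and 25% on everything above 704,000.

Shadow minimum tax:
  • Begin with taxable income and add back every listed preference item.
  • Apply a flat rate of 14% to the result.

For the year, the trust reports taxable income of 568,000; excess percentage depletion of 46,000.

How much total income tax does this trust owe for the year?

90,880

Shadow minimum tax:
  Adjusted income: 568,000 + 46,000 = 614,000
  614,000 × 14% = 85,960

Standard income tax:
  568,000 × 16% = 90,880

90,880 > 85,960, so the standard income tax governs.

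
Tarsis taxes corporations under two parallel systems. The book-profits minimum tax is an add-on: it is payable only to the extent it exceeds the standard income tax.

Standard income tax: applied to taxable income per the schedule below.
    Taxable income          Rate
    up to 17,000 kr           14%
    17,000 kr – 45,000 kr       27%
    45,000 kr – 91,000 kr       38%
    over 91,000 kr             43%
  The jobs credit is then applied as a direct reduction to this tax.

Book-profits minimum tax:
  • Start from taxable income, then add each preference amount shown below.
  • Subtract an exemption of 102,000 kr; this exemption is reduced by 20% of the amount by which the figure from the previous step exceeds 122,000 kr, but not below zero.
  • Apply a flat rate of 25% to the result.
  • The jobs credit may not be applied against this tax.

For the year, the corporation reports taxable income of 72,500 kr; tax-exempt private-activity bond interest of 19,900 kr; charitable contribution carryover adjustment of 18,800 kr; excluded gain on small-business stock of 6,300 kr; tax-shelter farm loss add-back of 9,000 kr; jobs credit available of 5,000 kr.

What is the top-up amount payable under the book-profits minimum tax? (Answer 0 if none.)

0 kr

Standard income tax:
  17,000 kr × 14% = 2,380 kr
  28,000 kr × 27% = 7,560 kr
  27,500 kr × 38% = 10,450 kr
  → 20,390 kr
  Less jobs credit 5,000 kr → 15,390 kr

Book-profits minimum tax:
  Adjusted income: 72,500 kr + 19,900 kr + 18,800 kr + 6,300 kr + 9,000 kr = 126,500 kr
  Exemption: 102,000 kr − 20% × (126,500 kr − 122,000 kr) = 102,000 kr − 900 kr = 101,100 kr
  Base: 126,500 kr − 101,100 kr = 25,400 kr
  25,400 kr × 25% = 6,350 kr

6,350 kr ≤ 15,390 kr, so no add-on is due.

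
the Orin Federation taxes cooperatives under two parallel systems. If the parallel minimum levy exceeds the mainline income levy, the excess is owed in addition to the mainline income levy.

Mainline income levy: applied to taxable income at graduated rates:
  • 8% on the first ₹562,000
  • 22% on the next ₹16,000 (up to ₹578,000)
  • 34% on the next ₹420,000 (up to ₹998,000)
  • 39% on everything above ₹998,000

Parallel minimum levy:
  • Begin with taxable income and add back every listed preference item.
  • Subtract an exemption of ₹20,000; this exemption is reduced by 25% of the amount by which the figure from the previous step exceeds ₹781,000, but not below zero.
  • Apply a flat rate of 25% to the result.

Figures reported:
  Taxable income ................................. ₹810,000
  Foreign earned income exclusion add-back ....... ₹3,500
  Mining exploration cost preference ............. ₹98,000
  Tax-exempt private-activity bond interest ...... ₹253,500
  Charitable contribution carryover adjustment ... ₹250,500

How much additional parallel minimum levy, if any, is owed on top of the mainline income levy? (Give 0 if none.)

Mainline income levy:
  ₹562,000 × 8% = ₹44,960
  ₹16,000 × 22% = ₹3,520
  ₹232,000 × 34% = ₹78,880
  → ₹127,360

Parallel minimum levy:
  Adjusted income: ₹810,000 + ₹3,500 + ₹98,000 + ₹253,500 + ₹250,500 = ₹1,415,500
  Exemption: 25% × (₹1,415,500 − ₹781,000) = ₹158,625 ≥ ₹20,000, so the exemption is fully phased out
  Base: ₹1,415,500 − ₹0 = ₹1,415,500
  ₹1,415,500 × 25% = ₹353,875

Excess of parallel minimum levy over mainline income levy: ₹353,875 − ₹127,360 = ₹226,515.

₹226,515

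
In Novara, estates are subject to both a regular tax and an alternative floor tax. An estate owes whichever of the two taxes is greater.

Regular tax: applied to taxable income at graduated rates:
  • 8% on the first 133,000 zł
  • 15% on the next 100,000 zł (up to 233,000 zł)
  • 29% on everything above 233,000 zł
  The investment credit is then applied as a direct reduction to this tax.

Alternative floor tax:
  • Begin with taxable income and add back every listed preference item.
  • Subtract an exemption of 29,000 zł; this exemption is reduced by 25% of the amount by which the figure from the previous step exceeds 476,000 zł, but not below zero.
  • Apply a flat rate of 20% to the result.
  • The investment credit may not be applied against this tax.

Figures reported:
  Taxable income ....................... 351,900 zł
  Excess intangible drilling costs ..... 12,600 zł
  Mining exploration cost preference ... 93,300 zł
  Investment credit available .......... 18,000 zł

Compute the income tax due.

85,760 zł

Alternative floor tax:
  Adjusted income: 351,900 zł + 12,600 zł + 93,300 zł = 457,800 zł
  Exemption: 457,800 zł ≤ 476,000 zł, so full 29,000 zł applies
  Base: 457,800 zł − 29,000 zł = 428,800 zł
  428,800 zł × 20% = 85,760 zł

Regular tax:
  133,000 zł × 8% = 10,640 zł
  100,000 zł × 15% = 15,000 zł
  118,900 zł × 29% = 34,481 zł
  → 60,121 zł
  Less investment credit 18,000 zł → 42,121 zł

85,760 zł > 42,121 zł, so the alternative floor tax is the binding amount.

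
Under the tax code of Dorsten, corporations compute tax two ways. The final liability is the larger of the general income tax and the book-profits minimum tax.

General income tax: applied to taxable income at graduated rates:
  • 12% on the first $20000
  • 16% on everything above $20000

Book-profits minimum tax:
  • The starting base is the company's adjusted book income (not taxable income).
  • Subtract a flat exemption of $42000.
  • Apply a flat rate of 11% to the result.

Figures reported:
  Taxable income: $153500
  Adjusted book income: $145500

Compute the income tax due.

$23760

General income tax:
  $20000 × 12% = $2400
  $133500 × 16% = $21360
  → $23760

Book-profits minimum tax:
  Base (adjusted book income): $145500
  Less exemption $42000 → base $103500
  $103500 × 11% = $11385

$23760 > $11385, so the general income tax governs.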